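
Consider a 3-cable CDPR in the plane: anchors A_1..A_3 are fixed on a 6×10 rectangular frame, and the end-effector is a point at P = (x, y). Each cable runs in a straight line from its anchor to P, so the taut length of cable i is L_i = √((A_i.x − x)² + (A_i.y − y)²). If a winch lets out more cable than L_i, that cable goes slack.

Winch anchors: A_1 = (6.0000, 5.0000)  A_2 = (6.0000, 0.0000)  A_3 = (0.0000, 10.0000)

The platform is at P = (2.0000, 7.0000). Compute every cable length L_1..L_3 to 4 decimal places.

L_1: Δ = A_1−P = (4.0000, -2.0000) → ‖Δ‖ = √20.0000 = 4.4721
L_2: Δ = A_2−P = (4.0000, -7.0000) → ‖Δ‖ = √65.0000 = 8.0623
L_3: Δ = A_3−P = (-2.0000, 3.0000) → ‖Δ‖ = √13.0000 = 3.6056

(4.4721, 8.0623, 3.6056)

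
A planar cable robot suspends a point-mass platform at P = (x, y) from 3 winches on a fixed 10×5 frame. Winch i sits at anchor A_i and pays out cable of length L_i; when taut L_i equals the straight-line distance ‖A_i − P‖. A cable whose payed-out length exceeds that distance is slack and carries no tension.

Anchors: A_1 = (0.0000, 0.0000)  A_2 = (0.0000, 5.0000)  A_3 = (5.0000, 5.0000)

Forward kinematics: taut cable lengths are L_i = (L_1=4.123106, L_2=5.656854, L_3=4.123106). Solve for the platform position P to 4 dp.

circle eqns → linear via eq_j − eq_1; set q_j = A_j·A_j − L_j²
q_1 = 0.0000+0.0000−17.0000 = -17.0000
0.0000·x − 10.0000·y = q_1−q_2 = -10.0000
-10.0000·x − 10.0000·y = q_1−q_3 = -50.0000
solve first two rows → x=4.0000, y=1.0000

(4.0000, 1.0000)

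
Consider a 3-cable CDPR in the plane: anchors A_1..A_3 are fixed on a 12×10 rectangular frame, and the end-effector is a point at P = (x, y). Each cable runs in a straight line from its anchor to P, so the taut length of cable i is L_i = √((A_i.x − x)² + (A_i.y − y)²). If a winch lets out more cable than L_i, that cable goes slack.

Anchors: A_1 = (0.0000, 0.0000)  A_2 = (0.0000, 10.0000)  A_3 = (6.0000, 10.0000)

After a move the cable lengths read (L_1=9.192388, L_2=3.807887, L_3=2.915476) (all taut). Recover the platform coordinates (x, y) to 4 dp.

(3.5000, 8.5000)

expand ‖A_i−P‖²=L_i² and subtract eq 1 (q_i ≔ ‖A_i‖²−L_i²)
q_1 = 0.0000+0.0000−84.5000 = -84.5000
eq1−eq2 → [0.0000  -20.0000]·P = -170.0000
eq1−eq3 → [-12.0000  -20.0000]·P = -212.0000
2×2 solve → P = (3.5000, 8.5000)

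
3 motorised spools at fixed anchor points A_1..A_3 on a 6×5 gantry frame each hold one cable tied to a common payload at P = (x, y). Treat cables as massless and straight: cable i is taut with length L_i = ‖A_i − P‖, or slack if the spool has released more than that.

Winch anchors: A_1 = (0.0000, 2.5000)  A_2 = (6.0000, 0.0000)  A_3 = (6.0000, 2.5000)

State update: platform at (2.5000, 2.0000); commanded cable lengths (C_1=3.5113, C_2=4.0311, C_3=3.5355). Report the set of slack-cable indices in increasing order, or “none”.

1

i=1: geometric 2.5495 vs commanded 3.5113 ⇒ slack
i=2: geometric 4.0311 vs commanded 4.0311 ⇒ taut
i=3: geometric 3.5355 vs commanded 3.5355 ⇒ taut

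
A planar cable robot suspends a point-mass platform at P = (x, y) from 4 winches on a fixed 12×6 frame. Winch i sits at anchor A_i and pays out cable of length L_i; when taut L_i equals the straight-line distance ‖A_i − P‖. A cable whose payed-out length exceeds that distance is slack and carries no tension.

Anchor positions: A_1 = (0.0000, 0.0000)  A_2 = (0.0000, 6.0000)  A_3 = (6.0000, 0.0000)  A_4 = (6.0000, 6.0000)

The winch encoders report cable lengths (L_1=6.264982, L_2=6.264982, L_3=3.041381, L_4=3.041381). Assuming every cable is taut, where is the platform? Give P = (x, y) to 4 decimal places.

(5.5000, 3.0000)

each cable: (A_i−P)·(A_i−P) = L_i²; let c_i = ‖A_i‖²−L_i²
c_1 = 0.0000+0.0000−39.2500 = -39.2500
row 1: 0.0000x − 12.0000y = -36.0000  (c_2=-3.2500)
row 2: -12.0000x + 0.0000y = -66.0000  (c_3=26.7500)
row 3: -12.0000x − 12.0000y = -102.0000  (c_4=62.7500)
Cramer on rows 1–2 → x = 5.5000, y = 3.0000
check cable 4: ‖A_4−P‖² = 9.2500 ≈ L_4² = 9.2500 ✓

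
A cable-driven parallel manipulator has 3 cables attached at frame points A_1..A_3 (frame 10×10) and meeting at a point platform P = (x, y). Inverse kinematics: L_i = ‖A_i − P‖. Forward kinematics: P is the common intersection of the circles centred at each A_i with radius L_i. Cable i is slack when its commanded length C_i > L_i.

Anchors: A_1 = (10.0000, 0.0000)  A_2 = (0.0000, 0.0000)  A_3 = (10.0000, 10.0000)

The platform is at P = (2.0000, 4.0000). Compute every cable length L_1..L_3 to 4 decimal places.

(8.9443, 4.4721, 10.0000)

L_1 = √((10.0000−2.0000)² + (0.0000−4.0000)²) = 8.9443
L_2 = √((0.0000−2.0000)² + (0.0000−4.0000)²) = 4.4721
L_3 = √((10.0000−2.0000)² + (10.0000−4.0000)²) = 10.0000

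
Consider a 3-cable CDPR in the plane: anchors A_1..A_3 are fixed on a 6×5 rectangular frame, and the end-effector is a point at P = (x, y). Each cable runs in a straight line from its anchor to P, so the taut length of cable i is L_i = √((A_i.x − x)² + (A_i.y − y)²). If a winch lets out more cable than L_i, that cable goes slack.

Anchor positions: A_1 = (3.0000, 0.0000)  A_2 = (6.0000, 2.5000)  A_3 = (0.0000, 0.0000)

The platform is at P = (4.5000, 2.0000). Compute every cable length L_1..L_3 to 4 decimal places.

(2.5000, 1.5811, 4.9244)

L_1: Δ = A_1−P = (-1.5000, -2.0000) → ‖Δ‖ = √6.2500 = 2.5000
L_2: Δ = A_2−P = (1.5000, 0.5000) → ‖Δ‖ = √2.5000 = 1.5811
L_3: Δ = A_3−P = (-4.5000, -2.0000) → ‖Δ‖ = √24.2500 = 4.9244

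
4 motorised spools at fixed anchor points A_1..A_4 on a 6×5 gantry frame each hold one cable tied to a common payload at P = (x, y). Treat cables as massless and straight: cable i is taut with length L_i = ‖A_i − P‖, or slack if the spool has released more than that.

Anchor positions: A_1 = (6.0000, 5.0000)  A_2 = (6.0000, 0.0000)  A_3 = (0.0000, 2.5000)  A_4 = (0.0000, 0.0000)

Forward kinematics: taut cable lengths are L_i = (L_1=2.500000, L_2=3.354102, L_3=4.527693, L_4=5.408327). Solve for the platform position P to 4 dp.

(4.5000, 3.0000)

circle eqns → linear via eq_j − eq_1; set c_j = A_j·A_j − L_j²
c_1 = 36.0000+25.0000−6.2500 = 54.7500
0.0000·x + 10.0000·y = c_1−c_2 = 30.0000
12.0000·x + 5.0000·y = c_1−c_3 = 69.0000
12.0000·x + 10.0000·y = c_1−c_4 = 84.0000
solve first two rows → x=4.5000, y=3.0000
check cable 4: ‖A_4−P‖² = 29.2500 ≈ L_4² = 29.2500 ✓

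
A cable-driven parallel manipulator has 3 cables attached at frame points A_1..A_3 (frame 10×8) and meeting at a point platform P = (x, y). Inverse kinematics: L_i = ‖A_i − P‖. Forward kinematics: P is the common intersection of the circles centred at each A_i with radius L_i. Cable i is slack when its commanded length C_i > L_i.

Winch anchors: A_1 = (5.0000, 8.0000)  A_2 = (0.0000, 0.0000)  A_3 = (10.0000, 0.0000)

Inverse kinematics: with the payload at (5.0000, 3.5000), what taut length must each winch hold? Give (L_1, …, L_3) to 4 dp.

cable 1: Δx=0.0000, Δy=4.5000; L_1 = √(Δx²+Δy²) = 4.5000
cable 2: Δx=-5.0000, Δy=-3.5000; L_2 = √(Δx²+Δy²) = 6.1033
cable 3: Δx=5.0000, Δy=-3.5000; L_3 = √(Δx²+Δy²) = 6.1033

(4.5000, 6.1033, 6.1033)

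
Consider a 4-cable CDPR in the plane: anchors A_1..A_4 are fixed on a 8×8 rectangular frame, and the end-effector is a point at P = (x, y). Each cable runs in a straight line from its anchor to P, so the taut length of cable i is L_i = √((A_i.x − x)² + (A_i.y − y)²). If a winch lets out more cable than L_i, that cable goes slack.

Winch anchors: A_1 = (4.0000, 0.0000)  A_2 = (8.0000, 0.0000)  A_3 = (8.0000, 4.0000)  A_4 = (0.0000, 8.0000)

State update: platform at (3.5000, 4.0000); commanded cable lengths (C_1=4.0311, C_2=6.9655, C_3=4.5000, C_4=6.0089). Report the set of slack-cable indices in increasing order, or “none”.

2, 4

cable 1: L_1 = ‖A_1−P‖ = 4.0311;  C_1 = 4.0311 → taut
cable 2: L_2 = ‖A_2−P‖ = 6.0208;  C_2 = 6.9655 → slack
cable 3: L_3 = ‖A_3−P‖ = 4.5000;  C_3 = 4.5000 → taut
cable 4: L_4 = ‖A_4−P‖ = 5.3151;  C_4 = 6.0089 → slack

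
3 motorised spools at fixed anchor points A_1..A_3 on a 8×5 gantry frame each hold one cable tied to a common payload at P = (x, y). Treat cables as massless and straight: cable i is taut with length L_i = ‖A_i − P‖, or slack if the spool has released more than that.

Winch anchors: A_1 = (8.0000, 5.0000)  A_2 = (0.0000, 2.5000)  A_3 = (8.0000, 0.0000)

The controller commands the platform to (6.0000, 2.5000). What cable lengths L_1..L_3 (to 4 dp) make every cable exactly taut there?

L_1 = √((8.0000−6.0000)² + (5.0000−2.5000)²) = 3.2016
L_2 = √((0.0000−6.0000)² + (2.5000−2.5000)²) = 6.0000
L_3 = √((8.0000−6.0000)² + (0.0000−2.5000)²) = 3.2016

(3.2016, 6.0000, 3.2016)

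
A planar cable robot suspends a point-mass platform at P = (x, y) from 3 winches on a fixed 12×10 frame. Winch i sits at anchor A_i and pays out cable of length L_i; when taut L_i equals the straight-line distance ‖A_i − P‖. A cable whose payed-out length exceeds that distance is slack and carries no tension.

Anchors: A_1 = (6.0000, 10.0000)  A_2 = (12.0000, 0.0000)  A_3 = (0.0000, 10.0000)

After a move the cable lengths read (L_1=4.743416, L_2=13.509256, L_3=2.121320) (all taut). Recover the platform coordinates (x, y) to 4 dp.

(1.5000, 8.5000)

expand ‖A_i−P‖²=L_i² and subtract eq 1 (k_i ≔ ‖A_i‖²−L_i²)
k_1 = 36.0000+100.0000−22.5000 = 113.5000
eq1−eq2 → [-12.0000  20.0000]·P = 152.0000
eq1−eq3 → [12.0000  0.0000]·P = 18.0000
2×2 solve → P = (1.5000, 8.5000)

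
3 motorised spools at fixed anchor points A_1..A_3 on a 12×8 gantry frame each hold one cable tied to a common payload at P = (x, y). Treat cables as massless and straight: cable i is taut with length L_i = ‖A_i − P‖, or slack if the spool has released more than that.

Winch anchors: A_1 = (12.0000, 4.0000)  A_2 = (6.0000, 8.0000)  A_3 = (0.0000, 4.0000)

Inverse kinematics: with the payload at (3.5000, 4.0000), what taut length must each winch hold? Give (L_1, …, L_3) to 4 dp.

(8.5000, 4.7170, 3.5000)

L_1 = √((12.0000−3.5000)² + (4.0000−4.0000)²) = 8.5000
L_2 = √((6.0000−3.5000)² + (8.0000−4.0000)²) = 4.7170
L_3 = √((0.0000−3.5000)² + (4.0000−4.0000)²) = 3.5000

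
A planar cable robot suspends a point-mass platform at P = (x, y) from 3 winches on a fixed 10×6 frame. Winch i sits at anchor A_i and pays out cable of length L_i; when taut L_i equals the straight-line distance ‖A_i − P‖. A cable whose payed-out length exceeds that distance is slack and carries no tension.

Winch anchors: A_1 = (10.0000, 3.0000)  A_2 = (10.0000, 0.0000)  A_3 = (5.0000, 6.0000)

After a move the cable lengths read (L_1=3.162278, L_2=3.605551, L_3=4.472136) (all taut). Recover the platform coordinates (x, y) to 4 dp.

circle eqns → linear via eq_j − eq_1; set q_j = A_j·A_j − L_j²
q_1 = 100.0000+9.0000−10.0000 = 99.0000
0.0000·x + 6.0000·y = q_1−q_2 = 12.0000
10.0000·x − 6.0000·y = q_1−q_3 = 58.0000
solve first two rows → x=7.0000, y=2.0000

(7.0000, 2.0000)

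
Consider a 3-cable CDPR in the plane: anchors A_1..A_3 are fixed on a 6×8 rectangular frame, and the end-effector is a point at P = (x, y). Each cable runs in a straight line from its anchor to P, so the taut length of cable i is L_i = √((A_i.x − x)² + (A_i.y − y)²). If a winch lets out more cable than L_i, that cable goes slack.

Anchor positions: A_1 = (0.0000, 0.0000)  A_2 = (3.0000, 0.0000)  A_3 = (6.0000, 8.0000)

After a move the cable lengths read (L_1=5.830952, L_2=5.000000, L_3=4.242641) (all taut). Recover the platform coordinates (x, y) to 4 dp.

each cable: (A_i−P)·(A_i−P) = L_i²; let c_i = ‖A_i‖²−L_i²
c_1 = 0.0000+0.0000−34.0000 = -34.0000
row 1: -6.0000x + 0.0000y = -18.0000  (c_2=-16.0000)
row 2: -12.0000x − 16.0000y = -116.0000  (c_3=82.0000)
Cramer on rows 1–2 → x = 3.0000, y = 5.0000

(3.0000, 5.0000)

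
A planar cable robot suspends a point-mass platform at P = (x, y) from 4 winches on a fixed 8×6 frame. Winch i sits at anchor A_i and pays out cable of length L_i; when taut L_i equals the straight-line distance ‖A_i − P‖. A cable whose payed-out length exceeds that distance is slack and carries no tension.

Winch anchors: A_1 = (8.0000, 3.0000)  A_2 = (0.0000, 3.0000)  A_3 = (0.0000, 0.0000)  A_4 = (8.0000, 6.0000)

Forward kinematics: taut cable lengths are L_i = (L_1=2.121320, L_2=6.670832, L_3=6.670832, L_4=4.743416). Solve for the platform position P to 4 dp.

circle eqns → linear via eq_j − eq_1; set q_j = A_j·A_j − L_j²
q_1 = 64.0000+9.0000−4.5000 = 68.5000
16.0000·x + 0.0000·y = q_1−q_2 = 104.0000
16.0000·x + 6.0000·y = q_1−q_3 = 113.0000
0.0000·x − 6.0000·y = q_1−q_4 = -9.0000
solve first two rows → x=6.5000, y=1.5000
check cable 4: ‖A_4−P‖² = 22.5000 ≈ L_4² = 22.5000 ✓

(6.5000, 1.5000)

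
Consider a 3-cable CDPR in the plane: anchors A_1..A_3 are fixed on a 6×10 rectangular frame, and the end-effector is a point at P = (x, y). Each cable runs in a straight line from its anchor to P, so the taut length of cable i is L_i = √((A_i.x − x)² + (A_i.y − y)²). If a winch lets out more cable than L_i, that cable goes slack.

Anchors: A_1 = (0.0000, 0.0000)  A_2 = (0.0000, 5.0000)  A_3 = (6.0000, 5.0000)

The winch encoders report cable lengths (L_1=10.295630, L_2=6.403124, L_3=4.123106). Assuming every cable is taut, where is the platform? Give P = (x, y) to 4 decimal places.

(5.0000, 9.0000)

expand ‖A_i−P‖²=L_i² and subtract eq 1 (q_i ≔ ‖A_i‖²−L_i²)
q_1 = 0.0000+0.0000−106.0000 = -106.0000
eq1−eq2 → [0.0000  -10.0000]·P = -90.0000
eq1−eq3 → [-12.0000  -10.0000]·P = -150.0000
2×2 solve → P = (5.0000, 9.0000)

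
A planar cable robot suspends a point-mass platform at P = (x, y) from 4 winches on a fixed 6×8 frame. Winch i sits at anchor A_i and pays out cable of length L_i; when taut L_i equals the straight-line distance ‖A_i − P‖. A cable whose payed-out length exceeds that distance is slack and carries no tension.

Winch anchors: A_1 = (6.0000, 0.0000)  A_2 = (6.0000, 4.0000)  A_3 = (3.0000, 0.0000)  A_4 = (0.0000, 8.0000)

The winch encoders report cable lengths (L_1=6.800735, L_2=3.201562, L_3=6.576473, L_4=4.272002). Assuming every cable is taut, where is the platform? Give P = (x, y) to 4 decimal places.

each cable: (A_i−P)·(A_i−P) = L_i²; let c_i = ‖A_i‖²−L_i²
c_1 = 36.0000+0.0000−46.2500 = -10.2500
row 1: 0.0000x − 8.0000y = -52.0000  (c_2=41.7500)
row 2: 6.0000x + 0.0000y = 24.0000  (c_3=-34.2500)
row 3: 12.0000x − 16.0000y = -56.0000  (c_4=45.7500)
Cramer on rows 1–2 → x = 4.0000, y = 6.5000
check cable 4: ‖A_4−P‖² = 18.2500 ≈ L_4² = 18.2500 ✓

(4.0000, 6.5000)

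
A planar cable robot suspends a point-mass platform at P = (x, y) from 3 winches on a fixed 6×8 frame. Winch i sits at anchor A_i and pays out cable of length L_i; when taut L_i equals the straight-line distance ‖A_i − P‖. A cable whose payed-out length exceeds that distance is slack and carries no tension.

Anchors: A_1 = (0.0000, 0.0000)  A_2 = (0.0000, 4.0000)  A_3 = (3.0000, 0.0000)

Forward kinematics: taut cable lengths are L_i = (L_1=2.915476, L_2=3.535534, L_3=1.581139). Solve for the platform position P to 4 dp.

(2.5000, 1.5000)

each cable: (A_i−P)·(A_i−P) = L_i²; let k_i = ‖A_i‖²−L_i²
k_1 = 0.0000+0.0000−8.5000 = -8.5000
row 1: 0.0000x − 8.0000y = -12.0000  (k_2=3.5000)
row 2: -6.0000x + 0.0000y = -15.0000  (k_3=6.5000)
Cramer on rows 1–2 → x = 2.5000, y = 1.5000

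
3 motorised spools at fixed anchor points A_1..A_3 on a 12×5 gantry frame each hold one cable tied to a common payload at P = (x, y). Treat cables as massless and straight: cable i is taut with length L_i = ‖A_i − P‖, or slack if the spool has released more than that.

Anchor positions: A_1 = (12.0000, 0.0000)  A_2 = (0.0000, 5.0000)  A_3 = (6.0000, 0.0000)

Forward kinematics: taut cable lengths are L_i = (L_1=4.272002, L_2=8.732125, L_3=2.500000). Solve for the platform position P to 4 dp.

expand ‖A_i−P‖²=L_i² and subtract eq 1 (c_i ≔ ‖A_i‖²−L_i²)
c_1 = 144.0000+0.0000−18.2500 = 125.7500
eq1−eq2 → [24.0000  -10.0000]·P = 177.0000
eq1−eq3 → [12.0000  0.0000]·P = 96.0000
2×2 solve → P = (8.0000, 1.5000)

(8.0000, 1.5000)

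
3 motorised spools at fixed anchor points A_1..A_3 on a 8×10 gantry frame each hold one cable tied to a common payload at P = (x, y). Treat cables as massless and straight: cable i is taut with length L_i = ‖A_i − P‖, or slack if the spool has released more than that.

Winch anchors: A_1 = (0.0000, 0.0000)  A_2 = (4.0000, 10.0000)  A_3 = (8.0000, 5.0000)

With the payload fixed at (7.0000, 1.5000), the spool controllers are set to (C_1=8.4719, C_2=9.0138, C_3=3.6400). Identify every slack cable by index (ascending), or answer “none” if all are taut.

1

cable 1: √((-7.0000)²+(-1.5000)²)=7.1589, C_1=8.4719: slack
cable 2: √((-3.0000)²+(8.5000)²)=9.0139, C_2=9.0138: taut
cable 3: √((1.0000)²+(3.5000)²)=3.6401, C_3=3.6400: taut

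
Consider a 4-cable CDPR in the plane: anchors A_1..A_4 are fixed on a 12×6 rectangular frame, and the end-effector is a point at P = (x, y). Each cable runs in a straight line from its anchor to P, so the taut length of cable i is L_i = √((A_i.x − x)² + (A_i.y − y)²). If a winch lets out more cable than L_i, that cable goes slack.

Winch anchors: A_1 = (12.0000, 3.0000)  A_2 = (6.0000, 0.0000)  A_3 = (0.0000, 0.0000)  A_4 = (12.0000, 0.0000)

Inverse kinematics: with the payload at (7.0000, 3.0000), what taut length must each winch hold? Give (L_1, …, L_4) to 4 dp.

cable 1: Δx=5.0000, Δy=0.0000; L_1 = √(Δx²+Δy²) = 5.0000
cable 2: Δx=-1.0000, Δy=-3.0000; L_2 = √(Δx²+Δy²) = 3.1623
cable 3: Δx=-7.0000, Δy=-3.0000; L_3 = √(Δx²+Δy²) = 7.6158
cable 4: Δx=5.0000, Δy=-3.0000; L_4 = √(Δx²+Δy²) = 5.8310

(5.0000, 3.1623, 7.6158, 5.8310)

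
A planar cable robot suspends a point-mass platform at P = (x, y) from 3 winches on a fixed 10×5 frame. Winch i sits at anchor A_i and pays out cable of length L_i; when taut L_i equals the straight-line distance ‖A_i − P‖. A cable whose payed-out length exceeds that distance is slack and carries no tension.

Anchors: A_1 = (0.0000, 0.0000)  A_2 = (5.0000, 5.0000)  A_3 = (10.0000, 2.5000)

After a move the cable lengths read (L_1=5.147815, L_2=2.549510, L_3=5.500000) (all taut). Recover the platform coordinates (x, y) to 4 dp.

each cable: (A_i−P)·(A_i−P) = L_i²; let c_i = ‖A_i‖²−L_i²
c_1 = 0.0000+0.0000−26.5000 = -26.5000
row 1: -10.0000x − 10.0000y = -70.0000  (c_2=43.5000)
row 2: -20.0000x − 5.0000y = -102.5000  (c_3=76.0000)
Cramer on rows 1–2 → x = 4.5000, y = 2.5000

(4.5000, 2.5000)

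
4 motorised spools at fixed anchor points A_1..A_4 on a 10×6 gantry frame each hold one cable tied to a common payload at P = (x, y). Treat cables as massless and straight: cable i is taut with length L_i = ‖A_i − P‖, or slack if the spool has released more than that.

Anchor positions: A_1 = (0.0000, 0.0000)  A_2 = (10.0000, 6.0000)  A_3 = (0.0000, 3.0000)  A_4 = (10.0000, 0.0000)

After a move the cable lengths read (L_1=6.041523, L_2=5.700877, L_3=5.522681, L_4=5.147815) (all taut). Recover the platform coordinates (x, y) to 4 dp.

each cable: (A_i−P)·(A_i−P) = L_i²; let c_i = ‖A_i‖²−L_i²
c_1 = 0.0000+0.0000−36.5000 = -36.5000
row 1: -20.0000x − 12.0000y = -140.0000  (c_2=103.5000)
row 2: 0.0000x − 6.0000y = -15.0000  (c_3=-21.5000)
row 3: -20.0000x + 0.0000y = -110.0000  (c_4=73.5000)
Cramer on rows 1–2 → x = 5.5000, y = 2.5000
check cable 4: ‖A_4−P‖² = 26.5000 ≈ L_4² = 26.5000 ✓

(5.5000, 2.5000)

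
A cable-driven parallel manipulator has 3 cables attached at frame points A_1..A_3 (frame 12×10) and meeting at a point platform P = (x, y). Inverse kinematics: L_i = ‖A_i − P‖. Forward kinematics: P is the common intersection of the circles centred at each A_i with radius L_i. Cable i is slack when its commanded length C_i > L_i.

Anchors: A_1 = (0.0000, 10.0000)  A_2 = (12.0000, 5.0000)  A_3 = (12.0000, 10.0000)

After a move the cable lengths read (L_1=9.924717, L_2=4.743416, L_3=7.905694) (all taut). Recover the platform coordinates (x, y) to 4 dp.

(7.5000, 3.5000)

expand ‖A_i−P‖²=L_i² and subtract eq 1 (c_i ≔ ‖A_i‖²−L_i²)
c_1 = 0.0000+100.0000−98.5000 = 1.5000
eq1−eq2 → [-24.0000  10.0000]·P = -145.0000
eq1−eq3 → [-24.0000  0.0000]·P = -180.0000
2×2 solve → P = (7.5000, 3.5000)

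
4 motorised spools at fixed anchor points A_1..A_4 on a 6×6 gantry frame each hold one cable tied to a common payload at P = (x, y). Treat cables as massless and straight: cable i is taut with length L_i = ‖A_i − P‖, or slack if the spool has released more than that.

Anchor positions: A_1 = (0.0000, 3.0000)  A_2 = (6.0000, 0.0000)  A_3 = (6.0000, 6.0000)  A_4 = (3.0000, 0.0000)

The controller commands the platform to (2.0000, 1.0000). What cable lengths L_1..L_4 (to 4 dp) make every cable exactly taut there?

cable 1: Δx=-2.0000, Δy=2.0000; L_1 = √(Δx²+Δy²) = 2.8284
cable 2: Δx=4.0000, Δy=-1.0000; L_2 = √(Δx²+Δy²) = 4.1231
cable 3: Δx=4.0000, Δy=5.0000; L_3 = √(Δx²+Δy²) = 6.4031
cable 4: Δx=1.0000, Δy=-1.0000; L_4 = √(Δx²+Δy²) = 1.4142

(2.8284, 4.1231, 6.4031, 1.4142)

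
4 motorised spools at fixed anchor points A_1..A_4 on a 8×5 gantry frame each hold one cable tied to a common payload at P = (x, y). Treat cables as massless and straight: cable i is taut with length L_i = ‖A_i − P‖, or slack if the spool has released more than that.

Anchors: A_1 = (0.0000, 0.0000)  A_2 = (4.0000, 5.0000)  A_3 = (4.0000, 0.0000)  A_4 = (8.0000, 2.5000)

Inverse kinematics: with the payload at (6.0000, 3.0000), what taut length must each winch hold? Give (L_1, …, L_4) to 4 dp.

(6.7082, 2.8284, 3.6056, 2.0616)

cable 1: Δx=-6.0000, Δy=-3.0000; L_1 = √(Δx²+Δy²) = 6.7082
cable 2: Δx=-2.0000, Δy=2.0000; L_2 = √(Δx²+Δy²) = 2.8284
cable 3: Δx=-2.0000, Δy=-3.0000; L_3 = √(Δx²+Δy²) = 3.6056
cable 4: Δx=2.0000, Δy=-0.5000; L_4 = √(Δx²+Δy²) = 2.0616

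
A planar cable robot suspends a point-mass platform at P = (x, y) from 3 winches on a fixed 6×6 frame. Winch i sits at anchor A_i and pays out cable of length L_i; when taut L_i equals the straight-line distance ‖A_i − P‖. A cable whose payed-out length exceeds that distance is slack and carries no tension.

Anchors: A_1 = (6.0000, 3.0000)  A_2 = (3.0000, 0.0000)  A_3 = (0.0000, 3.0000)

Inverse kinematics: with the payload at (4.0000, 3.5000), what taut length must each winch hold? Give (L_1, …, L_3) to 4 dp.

L_1: Δ = A_1−P = (2.0000, -0.5000) → ‖Δ‖ = √4.2500 = 2.0616
L_2: Δ = A_2−P = (-1.0000, -3.5000) → ‖Δ‖ = √13.2500 = 3.6401
L_3: Δ = A_3−P = (-4.0000, -0.5000) → ‖Δ‖ = √16.2500 = 4.0311

(2.0616, 3.6401, 4.0311)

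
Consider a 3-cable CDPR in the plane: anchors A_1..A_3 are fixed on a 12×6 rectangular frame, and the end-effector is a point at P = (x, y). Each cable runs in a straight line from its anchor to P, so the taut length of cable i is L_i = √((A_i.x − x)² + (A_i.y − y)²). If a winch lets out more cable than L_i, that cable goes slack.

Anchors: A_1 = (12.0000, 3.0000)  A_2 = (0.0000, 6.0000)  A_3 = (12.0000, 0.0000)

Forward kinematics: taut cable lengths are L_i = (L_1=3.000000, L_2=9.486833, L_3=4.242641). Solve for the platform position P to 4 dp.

circle eqns → linear via eq_j − eq_1; set c_j = A_j·A_j − L_j²
c_1 = 144.0000+9.0000−9.0000 = 144.0000
24.0000·x − 6.0000·y = c_1−c_2 = 198.0000
0.0000·x + 6.0000·y = c_1−c_3 = 18.0000
solve first two rows → x=9.0000, y=3.0000

(9.0000, 3.0000)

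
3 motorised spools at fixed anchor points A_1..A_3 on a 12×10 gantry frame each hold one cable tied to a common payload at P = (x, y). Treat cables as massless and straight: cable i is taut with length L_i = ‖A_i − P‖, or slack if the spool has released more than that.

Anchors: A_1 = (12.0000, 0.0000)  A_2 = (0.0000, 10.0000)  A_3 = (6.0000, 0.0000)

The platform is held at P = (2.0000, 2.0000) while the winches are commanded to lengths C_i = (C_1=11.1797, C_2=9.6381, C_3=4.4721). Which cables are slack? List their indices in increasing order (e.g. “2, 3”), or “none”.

1, 2

cable 1: √((10.0000)²+(-2.0000)²)=10.1980, C_1=11.1797: slack
cable 2: √((-2.0000)²+(8.0000)²)=8.2462, C_2=9.6381: slack
cable 3: √((4.0000)²+(-2.0000)²)=4.4721, C_3=4.4721: taut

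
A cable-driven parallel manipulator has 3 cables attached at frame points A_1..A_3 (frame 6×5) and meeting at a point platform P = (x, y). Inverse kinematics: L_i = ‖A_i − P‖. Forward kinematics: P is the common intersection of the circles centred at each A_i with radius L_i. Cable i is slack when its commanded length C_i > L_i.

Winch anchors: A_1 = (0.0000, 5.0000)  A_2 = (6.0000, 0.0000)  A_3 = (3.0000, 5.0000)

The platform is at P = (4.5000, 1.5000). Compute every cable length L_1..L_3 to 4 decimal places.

cable 1: Δx=-4.5000, Δy=3.5000; L_1 = √(Δx²+Δy²) = 5.7009
cable 2: Δx=1.5000, Δy=-1.5000; L_2 = √(Δx²+Δy²) = 2.1213
cable 3: Δx=-1.5000, Δy=3.5000; L_3 = √(Δx²+Δy²) = 3.8079

(5.7009, 2.1213, 3.8079)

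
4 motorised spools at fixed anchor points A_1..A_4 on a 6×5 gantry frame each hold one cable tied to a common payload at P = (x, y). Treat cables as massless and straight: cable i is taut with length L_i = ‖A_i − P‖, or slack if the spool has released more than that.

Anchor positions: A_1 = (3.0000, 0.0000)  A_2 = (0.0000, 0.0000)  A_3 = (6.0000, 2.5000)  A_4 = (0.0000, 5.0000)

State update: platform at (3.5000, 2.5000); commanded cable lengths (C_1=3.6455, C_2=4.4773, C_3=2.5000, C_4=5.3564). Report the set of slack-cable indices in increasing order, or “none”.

1, 2, 4

cable 1: √((-0.5000)²+(-2.5000)²)=2.5495, C_1=3.6455: slack
cable 2: √((-3.5000)²+(-2.5000)²)=4.3012, C_2=4.4773: slack
cable 3: √((2.5000)²+(0.0000)²)=2.5000, C_3=2.5000: taut
cable 4: √((-3.5000)²+(2.5000)²)=4.3012, C_4=5.3564: slack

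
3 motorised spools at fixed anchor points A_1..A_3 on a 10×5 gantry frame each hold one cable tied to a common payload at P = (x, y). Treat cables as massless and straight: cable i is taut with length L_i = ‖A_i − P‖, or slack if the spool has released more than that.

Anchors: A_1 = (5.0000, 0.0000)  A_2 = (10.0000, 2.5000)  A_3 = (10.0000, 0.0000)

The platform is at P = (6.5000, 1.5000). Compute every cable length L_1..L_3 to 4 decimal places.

(2.1213, 3.6401, 3.8079)

L_1 = √((5.0000−6.5000)² + (0.0000−1.5000)²) = 2.1213
L_2 = √((10.0000−6.5000)² + (2.5000−1.5000)²) = 3.6401
L_3 = √((10.0000−6.5000)² + (0.0000−1.5000)²) = 3.8079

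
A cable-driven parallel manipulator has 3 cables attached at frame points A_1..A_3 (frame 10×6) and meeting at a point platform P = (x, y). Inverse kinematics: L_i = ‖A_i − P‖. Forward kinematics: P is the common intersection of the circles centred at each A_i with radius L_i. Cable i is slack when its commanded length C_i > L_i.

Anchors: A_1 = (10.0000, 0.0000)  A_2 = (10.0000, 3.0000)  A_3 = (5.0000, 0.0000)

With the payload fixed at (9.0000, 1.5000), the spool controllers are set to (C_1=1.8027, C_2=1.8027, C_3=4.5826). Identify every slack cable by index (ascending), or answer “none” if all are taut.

cable 1: L_1 = ‖A_1−P‖ = 1.8028;  C_1 = 1.8027 → taut
cable 2: L_2 = ‖A_2−P‖ = 1.8028;  C_2 = 1.8027 → taut
cable 3: L_3 = ‖A_3−P‖ = 4.2720;  C_3 = 4.5826 → slack

3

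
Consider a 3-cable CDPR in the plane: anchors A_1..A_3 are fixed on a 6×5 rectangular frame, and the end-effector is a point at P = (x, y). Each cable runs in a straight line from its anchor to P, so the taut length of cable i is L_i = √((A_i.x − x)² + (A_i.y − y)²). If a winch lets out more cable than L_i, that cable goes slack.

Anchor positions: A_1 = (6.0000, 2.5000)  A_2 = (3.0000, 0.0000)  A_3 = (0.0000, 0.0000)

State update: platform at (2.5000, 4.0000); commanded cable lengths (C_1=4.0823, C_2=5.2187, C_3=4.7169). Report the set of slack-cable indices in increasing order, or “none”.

1, 2

cable 1: √((3.5000)²+(-1.5000)²)=3.8079, C_1=4.0823: slack
cable 2: √((0.5000)²+(-4.0000)²)=4.0311, C_2=5.2187: slack
cable 3: √((-2.5000)²+(-4.0000)²)=4.7170, C_3=4.7169: taut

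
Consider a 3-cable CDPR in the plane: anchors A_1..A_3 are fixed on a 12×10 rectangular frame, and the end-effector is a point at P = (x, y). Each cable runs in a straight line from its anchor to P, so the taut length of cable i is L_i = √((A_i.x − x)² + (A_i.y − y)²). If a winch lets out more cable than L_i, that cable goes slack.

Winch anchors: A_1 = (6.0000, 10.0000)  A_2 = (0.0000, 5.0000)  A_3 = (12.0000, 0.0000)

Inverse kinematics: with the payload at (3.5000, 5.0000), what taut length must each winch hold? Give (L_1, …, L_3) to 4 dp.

cable 1: Δx=2.5000, Δy=5.0000; L_1 = √(Δx²+Δy²) = 5.5902
cable 2: Δx=-3.5000, Δy=0.0000; L_2 = √(Δx²+Δy²) = 3.5000
cable 3: Δx=8.5000, Δy=-5.0000; L_3 = √(Δx²+Δy²) = 9.8615

(5.5902, 3.5000, 9.8615)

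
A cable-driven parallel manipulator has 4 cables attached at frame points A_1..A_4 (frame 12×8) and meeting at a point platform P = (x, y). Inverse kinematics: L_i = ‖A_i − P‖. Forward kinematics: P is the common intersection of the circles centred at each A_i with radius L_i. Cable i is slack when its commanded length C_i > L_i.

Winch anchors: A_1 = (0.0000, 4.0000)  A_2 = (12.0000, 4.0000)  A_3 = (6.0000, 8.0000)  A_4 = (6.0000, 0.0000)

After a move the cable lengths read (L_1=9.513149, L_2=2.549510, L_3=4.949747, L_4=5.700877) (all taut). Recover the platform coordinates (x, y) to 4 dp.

(9.5000, 4.5000)

each cable: (A_i−P)·(A_i−P) = L_i²; let k_i = ‖A_i‖²−L_i²
k_1 = 0.0000+16.0000−90.5000 = -74.5000
row 1: -24.0000x + 0.0000y = -228.0000  (k_2=153.5000)
row 2: -12.0000x − 8.0000y = -150.0000  (k_3=75.5000)
row 3: -12.0000x + 8.0000y = -78.0000  (k_4=3.5000)
Cramer on rows 1–2 → x = 9.5000, y = 4.5000
check cable 4: ‖A_4−P‖² = 32.5000 ≈ L_4² = 32.5000 ✓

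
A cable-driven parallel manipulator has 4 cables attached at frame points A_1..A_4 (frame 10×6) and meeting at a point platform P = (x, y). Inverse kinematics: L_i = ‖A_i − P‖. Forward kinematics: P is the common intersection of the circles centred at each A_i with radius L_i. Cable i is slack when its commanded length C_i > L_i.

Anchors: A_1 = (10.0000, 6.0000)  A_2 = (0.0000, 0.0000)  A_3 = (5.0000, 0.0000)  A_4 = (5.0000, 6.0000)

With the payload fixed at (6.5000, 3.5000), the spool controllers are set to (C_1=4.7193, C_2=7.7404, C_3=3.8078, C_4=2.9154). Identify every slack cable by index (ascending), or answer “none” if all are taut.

cable 1: L_1 = ‖A_1−P‖ = 4.3012;  C_1 = 4.7193 → slack
cable 2: L_2 = ‖A_2−P‖ = 7.3824;  C_2 = 7.7404 → slack
cable 3: L_3 = ‖A_3−P‖ = 3.8079;  C_3 = 3.8078 → taut
cable 4: L_4 = ‖A_4−P‖ = 2.9155;  C_4 = 2.9154 → taut

1, 2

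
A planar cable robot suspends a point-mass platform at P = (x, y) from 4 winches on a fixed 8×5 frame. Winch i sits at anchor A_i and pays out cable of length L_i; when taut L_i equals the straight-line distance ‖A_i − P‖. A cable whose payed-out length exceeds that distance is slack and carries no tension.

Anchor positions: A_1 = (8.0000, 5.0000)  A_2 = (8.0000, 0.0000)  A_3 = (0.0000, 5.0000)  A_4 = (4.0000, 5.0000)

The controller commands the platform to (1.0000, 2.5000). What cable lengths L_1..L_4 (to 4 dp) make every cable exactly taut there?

L_1: Δ = A_1−P = (7.0000, 2.5000) → ‖Δ‖ = √55.2500 = 7.4330
L_2: Δ = A_2−P = (7.0000, -2.5000) → ‖Δ‖ = √55.2500 = 7.4330
L_3: Δ = A_3−P = (-1.0000, 2.5000) → ‖Δ‖ = √7.2500 = 2.6926
L_4: Δ = A_4−P = (3.0000, 2.5000) → ‖Δ‖ = √15.2500 = 3.9051

(7.4330, 7.4330, 2.6926, 3.9051)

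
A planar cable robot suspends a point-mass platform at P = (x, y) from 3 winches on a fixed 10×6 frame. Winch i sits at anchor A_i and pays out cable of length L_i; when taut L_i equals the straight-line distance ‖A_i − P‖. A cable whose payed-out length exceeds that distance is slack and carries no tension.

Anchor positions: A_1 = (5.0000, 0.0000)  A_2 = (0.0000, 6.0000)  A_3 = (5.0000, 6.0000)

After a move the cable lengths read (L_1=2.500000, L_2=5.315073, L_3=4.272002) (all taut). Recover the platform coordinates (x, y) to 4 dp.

(3.5000, 2.0000)

each cable: (A_i−P)·(A_i−P) = L_i²; let q_i = ‖A_i‖²−L_i²
q_1 = 25.0000+0.0000−6.2500 = 18.7500
row 1: 10.0000x − 12.0000y = 11.0000  (q_2=7.7500)
row 2: 0.0000x − 12.0000y = -24.0000  (q_3=42.7500)
Cramer on rows 1–2 → x = 3.5000, y = 2.0000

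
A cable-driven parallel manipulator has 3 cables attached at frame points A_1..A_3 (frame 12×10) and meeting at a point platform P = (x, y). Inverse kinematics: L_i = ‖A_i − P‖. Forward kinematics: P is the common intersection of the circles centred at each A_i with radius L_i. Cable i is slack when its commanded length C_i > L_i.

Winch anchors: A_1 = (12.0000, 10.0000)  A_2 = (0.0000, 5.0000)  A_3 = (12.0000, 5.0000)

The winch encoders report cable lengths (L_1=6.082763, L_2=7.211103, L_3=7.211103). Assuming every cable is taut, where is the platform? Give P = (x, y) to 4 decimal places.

(6.0000, 9.0000)

expand ‖A_i−P‖²=L_i² and subtract eq 1 (k_i ≔ ‖A_i‖²−L_i²)
k_1 = 144.0000+100.0000−37.0000 = 207.0000
eq1−eq2 → [24.0000  10.0000]·P = 234.0000
eq1−eq3 → [0.0000  10.0000]·P = 90.0000
2×2 solve → P = (6.0000, 9.0000)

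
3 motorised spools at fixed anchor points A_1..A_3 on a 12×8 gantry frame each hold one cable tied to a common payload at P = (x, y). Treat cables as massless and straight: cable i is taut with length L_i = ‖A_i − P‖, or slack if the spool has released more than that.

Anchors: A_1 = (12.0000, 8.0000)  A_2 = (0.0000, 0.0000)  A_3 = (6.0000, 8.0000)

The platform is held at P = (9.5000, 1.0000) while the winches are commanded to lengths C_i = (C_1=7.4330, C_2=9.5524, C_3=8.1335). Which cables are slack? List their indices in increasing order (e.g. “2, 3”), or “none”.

3

cable 1: L_1 = ‖A_1−P‖ = 7.4330;  C_1 = 7.4330 → taut
cable 2: L_2 = ‖A_2−P‖ = 9.5525;  C_2 = 9.5524 → taut
cable 3: L_3 = ‖A_3−P‖ = 7.8262;  C_3 = 8.1335 → slack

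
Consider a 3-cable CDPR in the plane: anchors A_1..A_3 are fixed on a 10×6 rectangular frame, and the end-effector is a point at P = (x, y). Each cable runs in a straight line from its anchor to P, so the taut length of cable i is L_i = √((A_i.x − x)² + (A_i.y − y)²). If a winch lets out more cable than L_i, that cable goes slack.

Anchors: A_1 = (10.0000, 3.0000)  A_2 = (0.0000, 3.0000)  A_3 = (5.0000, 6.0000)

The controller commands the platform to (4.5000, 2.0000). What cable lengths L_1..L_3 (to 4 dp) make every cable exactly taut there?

cable 1: Δx=5.5000, Δy=1.0000; L_1 = √(Δx²+Δy²) = 5.5902
cable 2: Δx=-4.5000, Δy=1.0000; L_2 = √(Δx²+Δy²) = 4.6098
cable 3: Δx=0.5000, Δy=4.0000; L_3 = √(Δx²+Δy²) = 4.0311

(5.5902, 4.6098, 4.0311)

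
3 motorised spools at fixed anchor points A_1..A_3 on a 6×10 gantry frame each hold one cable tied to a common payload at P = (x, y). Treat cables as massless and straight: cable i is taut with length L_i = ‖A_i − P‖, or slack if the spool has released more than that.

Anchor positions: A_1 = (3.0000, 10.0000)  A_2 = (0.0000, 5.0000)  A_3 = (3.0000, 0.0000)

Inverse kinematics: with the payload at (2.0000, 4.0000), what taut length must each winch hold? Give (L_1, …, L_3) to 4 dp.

(6.0828, 2.2361, 4.1231)

cable 1: Δx=1.0000, Δy=6.0000; L_1 = √(Δx²+Δy²) = 6.0828
cable 2: Δx=-2.0000, Δy=1.0000; L_2 = √(Δx²+Δy²) = 2.2361
cable 3: Δx=1.0000, Δy=-4.0000; L_3 = √(Δx²+Δy²) = 4.1231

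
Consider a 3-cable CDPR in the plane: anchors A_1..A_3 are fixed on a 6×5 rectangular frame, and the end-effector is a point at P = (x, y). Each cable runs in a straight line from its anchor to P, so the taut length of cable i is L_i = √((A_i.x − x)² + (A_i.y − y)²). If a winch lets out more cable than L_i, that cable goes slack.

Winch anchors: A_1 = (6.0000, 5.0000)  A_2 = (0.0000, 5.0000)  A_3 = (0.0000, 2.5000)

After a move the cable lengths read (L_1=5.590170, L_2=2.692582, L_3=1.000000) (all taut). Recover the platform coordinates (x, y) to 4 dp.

(1.0000, 2.5000)

each cable: (A_i−P)·(A_i−P) = L_i²; let q_i = ‖A_i‖²−L_i²
q_1 = 36.0000+25.0000−31.2500 = 29.7500
row 1: 12.0000x + 0.0000y = 12.0000  (q_2=17.7500)
row 2: 12.0000x + 5.0000y = 24.5000  (q_3=5.2500)
Cramer on rows 1–2 → x = 1.0000, y = 2.5000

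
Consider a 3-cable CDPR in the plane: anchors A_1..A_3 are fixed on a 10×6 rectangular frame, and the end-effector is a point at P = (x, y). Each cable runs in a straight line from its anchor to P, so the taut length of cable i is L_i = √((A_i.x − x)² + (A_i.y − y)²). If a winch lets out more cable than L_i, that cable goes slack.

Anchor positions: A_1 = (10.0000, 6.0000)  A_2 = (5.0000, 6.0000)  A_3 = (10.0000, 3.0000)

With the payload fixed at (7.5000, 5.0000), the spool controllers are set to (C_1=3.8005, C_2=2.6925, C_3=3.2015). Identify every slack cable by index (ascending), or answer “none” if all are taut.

i=1: geometric 2.6926 vs commanded 3.8005 ⇒ slack
i=2: geometric 2.6926 vs commanded 2.6925 ⇒ taut
i=3: geometric 3.2016 vs commanded 3.2015 ⇒ taut

1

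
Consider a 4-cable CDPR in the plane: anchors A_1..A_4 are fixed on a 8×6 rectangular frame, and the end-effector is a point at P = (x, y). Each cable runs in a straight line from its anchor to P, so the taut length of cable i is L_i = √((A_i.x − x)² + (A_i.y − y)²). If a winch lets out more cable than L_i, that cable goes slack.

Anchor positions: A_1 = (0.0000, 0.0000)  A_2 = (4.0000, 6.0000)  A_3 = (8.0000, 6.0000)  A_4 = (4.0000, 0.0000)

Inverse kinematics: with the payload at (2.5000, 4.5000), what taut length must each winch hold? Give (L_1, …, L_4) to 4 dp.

(5.1478, 2.1213, 5.7009, 4.7434)

cable 1: Δx=-2.5000, Δy=-4.5000; L_1 = √(Δx²+Δy²) = 5.1478
cable 2: Δx=1.5000, Δy=1.5000; L_2 = √(Δx²+Δy²) = 2.1213
cable 3: Δx=5.5000, Δy=1.5000; L_3 = √(Δx²+Δy²) = 5.7009
cable 4: Δx=1.5000, Δy=-4.5000; L_4 = √(Δx²+Δy²) = 4.7434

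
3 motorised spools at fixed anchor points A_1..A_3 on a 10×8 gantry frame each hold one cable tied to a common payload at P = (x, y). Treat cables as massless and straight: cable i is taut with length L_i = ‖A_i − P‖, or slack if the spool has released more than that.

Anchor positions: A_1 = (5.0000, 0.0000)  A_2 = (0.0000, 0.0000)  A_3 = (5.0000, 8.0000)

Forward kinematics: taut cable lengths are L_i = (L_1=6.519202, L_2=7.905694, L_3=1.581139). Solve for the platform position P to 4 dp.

(4.5000, 6.5000)

each cable: (A_i−P)·(A_i−P) = L_i²; let k_i = ‖A_i‖²−L_i²
k_1 = 25.0000+0.0000−42.5000 = -17.5000
row 1: 10.0000x + 0.0000y = 45.0000  (k_2=-62.5000)
row 2: 0.0000x − 16.0000y = -104.0000  (k_3=86.5000)
Cramer on rows 1–2 → x = 4.5000, y = 6.5000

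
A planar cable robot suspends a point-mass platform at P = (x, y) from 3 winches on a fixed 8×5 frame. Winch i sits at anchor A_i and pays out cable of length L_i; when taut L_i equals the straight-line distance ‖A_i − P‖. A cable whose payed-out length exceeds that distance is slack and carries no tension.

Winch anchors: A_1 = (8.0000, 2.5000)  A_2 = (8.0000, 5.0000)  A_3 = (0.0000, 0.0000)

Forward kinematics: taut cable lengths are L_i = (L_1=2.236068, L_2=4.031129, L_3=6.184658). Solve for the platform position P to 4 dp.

expand ‖A_i−P‖²=L_i² and subtract eq 1 (k_i ≔ ‖A_i‖²−L_i²)
k_1 = 64.0000+6.2500−5.0000 = 65.2500
eq1−eq2 → [0.0000  -5.0000]·P = -7.5000
eq1−eq3 → [16.0000  5.0000]·P = 103.5000
2×2 solve → P = (6.0000, 1.5000)

(6.0000, 1.5000)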